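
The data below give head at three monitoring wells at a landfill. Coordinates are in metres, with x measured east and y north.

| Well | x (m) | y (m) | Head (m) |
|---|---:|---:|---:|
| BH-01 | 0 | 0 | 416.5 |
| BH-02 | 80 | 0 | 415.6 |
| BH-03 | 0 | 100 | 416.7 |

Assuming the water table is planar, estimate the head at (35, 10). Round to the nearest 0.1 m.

∂h/∂x = (415.6 − 416.5) / (80 − 0) = -0.01125
∂h/∂y = (416.7 − 416.5) / (100 − 0) = +0.002000
h(35, 10) = 416.5 + (-0.01125)·(35) + (+0.002000)·(10) = 416.5 -0.394 +0.020 = 416.126 m.

416.1 m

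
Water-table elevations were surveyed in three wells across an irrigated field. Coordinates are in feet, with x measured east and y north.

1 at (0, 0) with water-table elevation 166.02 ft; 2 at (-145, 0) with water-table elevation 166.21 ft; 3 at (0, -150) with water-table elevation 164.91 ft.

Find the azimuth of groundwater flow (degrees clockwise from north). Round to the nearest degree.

∂h/∂x = (166.21 − 166.02) / (-145 − 0) = -0.001310
∂h/∂y = (164.91 − 166.02) / (-150 − 0) = +0.007400
Flow direction (−∇h) has components (+0.001310 E, -0.007400 N).
Azimuth = atan2(E, N) = atan2(+0.001310, -0.007400) = 170.0° ≈ 170°.

170°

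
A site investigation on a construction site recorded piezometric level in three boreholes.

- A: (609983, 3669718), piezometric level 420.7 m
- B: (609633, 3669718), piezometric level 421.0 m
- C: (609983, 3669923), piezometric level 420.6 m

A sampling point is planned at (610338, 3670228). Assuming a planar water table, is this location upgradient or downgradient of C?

downgradient

∂h/∂x = (421.0 − 420.7) / (609633 − 609983) = -0.0008571
∂h/∂y = (420.6 − 420.7) / (3669923 − 3669718) = -0.0004878
Head at (610338, 3670228) = 420.7 + (-0.0008571)·(355) + (-0.0004878)·(510) = 420.15 m.
That is lower than the 420.6 m at C, so the point is downgradient.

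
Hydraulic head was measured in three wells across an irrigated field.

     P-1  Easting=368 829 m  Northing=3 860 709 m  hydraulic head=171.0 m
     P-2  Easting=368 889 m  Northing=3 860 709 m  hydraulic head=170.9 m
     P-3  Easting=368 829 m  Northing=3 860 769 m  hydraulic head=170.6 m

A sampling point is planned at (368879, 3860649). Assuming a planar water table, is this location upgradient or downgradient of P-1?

∂h/∂x = (170.9 − 171.0) / (368889 − 368829) = -0.001667
∂h/∂y = (170.6 − 171.0) / (3860769 − 3860709) = -0.006667
Head at (368879, 3860649) = 171.0 + (-0.001667)·(50) + (-0.006667)·(-60) = 171.32 m.
That is higher than the 171.0 m at P-1, so the point is upgradient.

upgradient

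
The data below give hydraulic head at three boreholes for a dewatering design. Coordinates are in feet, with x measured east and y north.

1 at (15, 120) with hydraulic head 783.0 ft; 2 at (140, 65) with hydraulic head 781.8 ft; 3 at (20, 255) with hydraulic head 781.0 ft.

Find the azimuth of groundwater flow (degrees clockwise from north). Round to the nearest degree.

048°

Differences from 1: to 2 (Δx, Δy, Δh) = (125, -55, -1.2); to 3 = (5, 135, -2.0).
Solve a·Δx + b·Δy = Δh: det = 125·135 − 5·(-55) = 17150.
∂h/∂x = [(-1.2)·135 − (-2.0)·(-55)] / 17150 = -0.01586
∂h/∂y = [125·(-2.0) − 5·(-1.2)] / 17150 = -0.01423
Flow direction (−∇h) has components (+0.01586 E, +0.01423 N).
Azimuth = atan2(E, N) = atan2(+0.01586, +0.01423) = 48.1° ≈ 048°.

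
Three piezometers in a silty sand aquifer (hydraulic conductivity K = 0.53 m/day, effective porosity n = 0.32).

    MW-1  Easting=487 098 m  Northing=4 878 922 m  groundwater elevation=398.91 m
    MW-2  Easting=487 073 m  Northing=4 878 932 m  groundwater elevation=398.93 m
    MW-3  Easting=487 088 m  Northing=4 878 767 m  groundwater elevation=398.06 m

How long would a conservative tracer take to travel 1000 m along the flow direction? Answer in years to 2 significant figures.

300 years

Differences from MW-1: to MW-2 (Δx, Δy, Δh) = (-25, 10, +0.02); to MW-3 = (-10, -155, -0.85).
Determinant of the coordinate differences = (-25)·(-155) − (-10)·10 = 3975.
∂h/∂x = [(+0.02)·(-155) − (-0.85)·10] / 3975 = +0.001358
∂h/∂y = [(-25)·(-0.85) − (-10)·(+0.02)] / 3975 = +0.005396
|∇h| = √(0.001358² + 0.005396²) = 0.005564
Seepage velocity v = K·i/n = 0.53 × 0.005564 / 0.32 = 0.009215 m/day.
t = 1000 / 0.009215 = 1.085e+05 days = 297 years.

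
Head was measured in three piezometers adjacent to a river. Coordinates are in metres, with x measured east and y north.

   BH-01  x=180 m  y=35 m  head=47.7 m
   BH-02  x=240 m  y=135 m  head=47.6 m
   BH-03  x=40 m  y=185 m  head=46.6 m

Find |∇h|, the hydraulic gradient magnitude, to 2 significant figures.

Taking BH-01 as reference: BH-02−BH-01 = (60, 100, -0.1); BH-03−BH-01 = (-140, 150, -1.1).
Determinant of the coordinate differences = 60·150 − (-140)·100 = 23000.
∂h/∂x = [(-0.1)·150 − (-1.1)·100] / 23000 = +0.004130
∂h/∂y = [60·(-1.1) − (-140)·(-0.1)] / 23000 = -0.003478
|∇h| = √(0.004130² + -0.003478²) = 0.005399

0.0054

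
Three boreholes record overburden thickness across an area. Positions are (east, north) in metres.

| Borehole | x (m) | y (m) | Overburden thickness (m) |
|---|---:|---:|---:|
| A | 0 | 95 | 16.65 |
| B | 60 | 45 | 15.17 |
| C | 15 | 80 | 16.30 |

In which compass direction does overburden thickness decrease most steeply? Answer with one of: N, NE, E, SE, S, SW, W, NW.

Taking A as reference: B−A = (60, -50, -1.48); C−A = (15, -15, -0.35).
Determinant of the coordinate differences = 60·(-15) − 15·(-50) = -150.
∂d/∂x = [(-1.48)·(-15) − (-0.35)·(-50)] / -150 = -0.03133
∂d/∂y = [60·(-0.35) − 15·(-1.48)] / -150 = -0.008000
Steepest decrease is along −∇f = (+0.03133 E, +0.008000 N) → east.

E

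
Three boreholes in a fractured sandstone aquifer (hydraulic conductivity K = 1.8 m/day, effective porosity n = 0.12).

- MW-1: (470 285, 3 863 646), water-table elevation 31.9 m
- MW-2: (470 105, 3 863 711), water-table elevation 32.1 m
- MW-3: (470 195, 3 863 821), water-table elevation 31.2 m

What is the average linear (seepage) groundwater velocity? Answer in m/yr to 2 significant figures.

35 m/yr

Differences from MW-1: to MW-2 (Δx, Δy, Δh) = (-180, 65, +0.2); to MW-3 = (-90, 175, -0.7).
Solve a·Δx + b·Δy = Δh: det = (-180)·175 − (-90)·65 = -25650.
∂h/∂x = [(+0.2)·175 − (-0.7)·65] / -25650 = -0.003138
∂h/∂y = [(-180)·(-0.7) − (-90)·(+0.2)] / -25650 = -0.005614
|∇h| = √(-0.003138² + -0.005614²) = 0.006431
Seepage velocity v = K·i/n = 1.8 × 0.006431 / 0.12 = 0.09647 m/day = 35.24 m/yr.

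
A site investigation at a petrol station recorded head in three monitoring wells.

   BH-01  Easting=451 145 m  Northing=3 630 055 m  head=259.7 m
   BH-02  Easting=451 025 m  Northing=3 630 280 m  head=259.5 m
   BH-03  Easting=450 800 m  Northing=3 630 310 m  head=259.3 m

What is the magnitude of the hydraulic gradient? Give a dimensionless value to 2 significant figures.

0.00094

With h = a·x + b·y + c and BH-01 as origin, the differences give:
  (-120)·a + 225·b = -0.2
  (-345)·a + 255·b = -0.4
Eliminate b (×255 and ×225, subtract): 47025·a = 39.00 → a = ∂h/∂x = +0.0008293
Back-substitute: b = ∂h/∂y = -0.0004466.
|∇h| = √(0.0008293² + -0.0004466²) = 0.0009419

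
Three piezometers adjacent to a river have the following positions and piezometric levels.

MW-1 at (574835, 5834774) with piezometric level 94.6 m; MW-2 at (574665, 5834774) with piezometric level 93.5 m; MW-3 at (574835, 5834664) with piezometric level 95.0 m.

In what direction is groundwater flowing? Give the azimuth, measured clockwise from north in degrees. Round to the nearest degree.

299°

∂h/∂x = (93.5 − 94.6) / (574665 − 574835) = +0.006471
∂h/∂y = (95.0 − 94.6) / (5834664 − 5834774) = -0.003636
Flow direction (−∇h) has components (-0.006471 E, +0.003636 N).
Azimuth = atan2(E, N) = atan2(-0.006471, +0.003636) = 299.3° ≈ 299°.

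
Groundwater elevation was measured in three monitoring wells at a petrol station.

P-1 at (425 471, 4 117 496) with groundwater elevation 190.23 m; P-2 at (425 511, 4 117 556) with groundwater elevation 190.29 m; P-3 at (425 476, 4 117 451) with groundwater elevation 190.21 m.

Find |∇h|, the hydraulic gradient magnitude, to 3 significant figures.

With h = a·x + b·y + c and P-1 as origin, the differences give:
  40·a + 60·b = +0.06
  5·a + (-45)·b = -0.02
Eliminate b (×(-45) and ×60, subtract): -2100·a = -1.500 → a = ∂h/∂x = +0.0007143
Back-substitute: b = ∂h/∂y = +0.0005238.
|∇h| = √(0.0007143² + 0.0005238²) = 0.0008858

0.000886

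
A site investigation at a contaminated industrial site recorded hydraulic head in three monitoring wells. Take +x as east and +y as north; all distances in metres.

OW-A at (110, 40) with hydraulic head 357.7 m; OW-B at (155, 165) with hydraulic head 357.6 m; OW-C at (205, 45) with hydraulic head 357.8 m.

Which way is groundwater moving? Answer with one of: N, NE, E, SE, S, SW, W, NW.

Taking OW-A as reference: OW-B−OW-A = (45, 125, -0.1); OW-C−OW-A = (95, 5, +0.1).
Solve a·Δx + b·Δy = Δh: det = 45·5 − 95·125 = -11650.
∂h/∂x = [(-0.1)·5 − (+0.1)·125] / -11650 = +0.001116
∂h/∂y = [45·(+0.1) − 95·(-0.1)] / -11650 = -0.001202
Flow = −∇h = (-0.001116 east, +0.001202 north), which points northwest.

NW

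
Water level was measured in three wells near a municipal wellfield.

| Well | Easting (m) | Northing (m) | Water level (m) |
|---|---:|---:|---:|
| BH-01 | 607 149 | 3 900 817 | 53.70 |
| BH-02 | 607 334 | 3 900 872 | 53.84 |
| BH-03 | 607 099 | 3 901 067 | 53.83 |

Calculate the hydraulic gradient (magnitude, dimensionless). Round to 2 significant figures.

Differences from BH-01: to BH-02 (Δx, Δy, Δh) = (185, 55, +0.14); to BH-03 = (-50, 250, +0.13).
Solve a·Δx + b·Δy = Δh: det = 185·250 − (-50)·55 = 49000.
∂h/∂x = [(+0.14)·250 − (+0.13)·55] / 49000 = +0.0005684
∂h/∂y = [185·(+0.13) − (-50)·(+0.14)] / 49000 = +0.0006337
|∇h| = √(0.0005684² + 0.0006337²) = 0.0008513

0.00085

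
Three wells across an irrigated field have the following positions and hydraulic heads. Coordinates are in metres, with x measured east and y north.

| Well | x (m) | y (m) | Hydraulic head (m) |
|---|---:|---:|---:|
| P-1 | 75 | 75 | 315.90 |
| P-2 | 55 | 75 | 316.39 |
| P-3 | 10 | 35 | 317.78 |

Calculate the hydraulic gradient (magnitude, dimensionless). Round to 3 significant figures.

Differences from P-1: to P-2 (Δx, Δy, Δh) = (-20, 0, +0.49); to P-3 = (-65, -40, +1.88).
Determinant of the coordinate differences = (-20)·(-40) − (-65)·0 = 800.
∂h/∂x = [(+0.49)·(-40) − (+1.88)·0] / 800 = -0.02450
∂h/∂y = [(-20)·(+1.88) − (-65)·(+0.49)] / 800 = -0.007187
|∇h| = √(-0.02450² + -0.007187²) = 0.02553

0.0255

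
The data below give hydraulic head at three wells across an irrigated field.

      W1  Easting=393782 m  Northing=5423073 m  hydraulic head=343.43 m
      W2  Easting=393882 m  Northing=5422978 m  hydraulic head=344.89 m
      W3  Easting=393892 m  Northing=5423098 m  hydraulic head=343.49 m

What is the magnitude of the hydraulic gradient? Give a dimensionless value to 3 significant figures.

0.0124

Differences from W1: to W2 (Δx, Δy, Δh) = (100, -95, +1.46); to W3 = (110, 25, +0.06).
Determinant of the coordinate differences = 100·25 − 110·(-95) = 12950.
∂h/∂x = [(+1.46)·25 − (+0.06)·(-95)] / 12950 = +0.003259
∂h/∂y = [100·(+0.06) − 110·(+1.46)] / 12950 = -0.01194
|∇h| = √(0.003259² + -0.01194²) = 0.01238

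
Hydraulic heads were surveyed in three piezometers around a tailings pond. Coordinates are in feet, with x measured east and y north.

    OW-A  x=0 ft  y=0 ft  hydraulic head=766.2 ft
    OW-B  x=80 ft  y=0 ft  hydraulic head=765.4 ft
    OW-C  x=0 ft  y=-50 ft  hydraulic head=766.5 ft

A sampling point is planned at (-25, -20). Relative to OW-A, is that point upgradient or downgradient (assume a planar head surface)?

upgradient

∂h/∂x = (765.4 − 766.2) / (80 − 0) = -0.01000
∂h/∂y = (766.5 − 766.2) / (-50 − 0) = -0.006000
Head at (-25, -20) = 766.2 + (-0.01000)·(-25) + (-0.006000)·(-20) = 766.57 ft.
That is higher than the 766.2 ft at OW-A, so the point is upgradient.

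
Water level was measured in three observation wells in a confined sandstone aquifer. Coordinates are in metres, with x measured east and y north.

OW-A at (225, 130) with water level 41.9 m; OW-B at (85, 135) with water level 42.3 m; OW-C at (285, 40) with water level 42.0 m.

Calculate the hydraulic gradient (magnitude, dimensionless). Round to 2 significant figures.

0.0043

Taking OW-A as reference: OW-B−OW-A = (-140, 5, +0.4); OW-C−OW-A = (60, -90, +0.1).
Determinant of the coordinate differences = (-140)·(-90) − 60·5 = 12300.
∂h/∂x = [(+0.4)·(-90) − (+0.1)·5] / 12300 = -0.002967
∂h/∂y = [(-140)·(+0.1) − 60·(+0.4)] / 12300 = -0.003089
|∇h| = √(-0.002967² + -0.003089²) = 0.004283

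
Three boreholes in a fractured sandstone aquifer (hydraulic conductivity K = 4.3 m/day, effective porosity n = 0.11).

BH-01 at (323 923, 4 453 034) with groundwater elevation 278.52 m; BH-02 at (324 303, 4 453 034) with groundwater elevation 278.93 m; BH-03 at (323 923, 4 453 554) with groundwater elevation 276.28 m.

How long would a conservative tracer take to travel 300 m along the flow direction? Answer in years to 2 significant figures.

∂h/∂x = (278.93 − 278.52) / (324303 − 323923) = +0.001079
∂h/∂y = (276.28 − 278.52) / (4453554 − 4453034) = -0.004308
|∇h| = √(0.001079² + -0.004308²) = 0.004441
Seepage velocity v = K·i/n = 4.3 × 0.004441 / 0.11 = 0.1736 m/day.
t = 300 / 0.1736 = 1728 days = 4.73 years.

4.7 years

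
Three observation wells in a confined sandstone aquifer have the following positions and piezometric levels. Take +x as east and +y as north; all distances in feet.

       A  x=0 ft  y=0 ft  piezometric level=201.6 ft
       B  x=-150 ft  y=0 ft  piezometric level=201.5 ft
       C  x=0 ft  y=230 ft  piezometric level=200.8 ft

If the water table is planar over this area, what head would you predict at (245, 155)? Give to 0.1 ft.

∂h/∂x = (201.5 − 201.6) / (-150 − 0) = +0.0006667
∂h/∂y = (200.8 − 201.6) / (230 − 0) = -0.003478
h(245, 155) = 201.6 + (+0.0006667)·(245) + (-0.003478)·(155) = 201.6 +0.163 -0.539 = 201.224 ft.

201.2 ft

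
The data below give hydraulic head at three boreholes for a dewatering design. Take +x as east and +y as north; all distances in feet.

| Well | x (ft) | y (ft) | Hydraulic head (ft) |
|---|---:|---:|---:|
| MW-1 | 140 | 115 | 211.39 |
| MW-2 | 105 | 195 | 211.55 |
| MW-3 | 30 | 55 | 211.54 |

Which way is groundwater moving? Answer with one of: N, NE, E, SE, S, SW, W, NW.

Taking MW-1 as reference: MW-2−MW-1 = (-35, 80, +0.16); MW-3−MW-1 = (-110, -60, +0.15).
Determinant of the coordinate differences = (-35)·(-60) − (-110)·80 = 10900.
∂h/∂x = [(+0.16)·(-60) − (+0.15)·80] / 10900 = -0.001982
∂h/∂y = [(-35)·(+0.15) − (-110)·(+0.16)] / 10900 = +0.001133
Flow = −∇h = (+0.001982 east, -0.001133 north), which points southeast.

SE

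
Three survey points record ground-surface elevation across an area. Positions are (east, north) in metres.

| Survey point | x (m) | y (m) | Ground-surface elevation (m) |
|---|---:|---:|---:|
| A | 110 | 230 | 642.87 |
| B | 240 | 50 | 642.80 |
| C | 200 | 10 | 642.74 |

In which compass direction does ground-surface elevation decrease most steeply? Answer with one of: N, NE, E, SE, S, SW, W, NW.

SW

Differences from A: to B (Δx, Δy, Δh) = (130, -180, -0.07); to C = (90, -220, -0.13).
Solve a·Δx + b·Δy = Δz: det = 130·(-220) − 90·(-180) = -12400.
∂z/∂x = [(-0.07)·(-220) − (-0.13)·(-180)] / -12400 = +0.0006452
∂z/∂y = [130·(-0.13) − 90·(-0.07)] / -12400 = +0.0008548
Steepest decrease is along −∇f = (-0.0006452 E, -0.0008548 N) → southwest.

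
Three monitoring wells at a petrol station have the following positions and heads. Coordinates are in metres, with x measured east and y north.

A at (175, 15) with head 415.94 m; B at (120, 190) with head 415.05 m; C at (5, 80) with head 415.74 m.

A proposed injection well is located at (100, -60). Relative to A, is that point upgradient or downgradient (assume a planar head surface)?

Three-point gradient (reference A): Δ to B = (-55, 175, -0.89), Δ to C = (-170, 65, -0.20).
∂h/∂x = -0.0008730, ∂h/∂y = -0.005360 (det = 26175).
Head at (100, -60) = 415.94 + (-0.0008730)·(-75) + (-0.005360)·(-75) = 416.41 m.
That is higher than the 415.94 m at A, so the point is upgradient.

upgradient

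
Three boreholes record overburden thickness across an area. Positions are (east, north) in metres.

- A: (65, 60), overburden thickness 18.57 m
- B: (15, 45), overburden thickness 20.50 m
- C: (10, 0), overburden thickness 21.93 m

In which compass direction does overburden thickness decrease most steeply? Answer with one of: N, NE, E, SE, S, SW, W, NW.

NE

Differences from A: to B (Δx, Δy, Δh) = (-50, -15, +1.93); to C = (-55, -60, +3.36).
Determinant of the coordinate differences = (-50)·(-60) − (-55)·(-15) = 2175.
∂d/∂x = [(+1.93)·(-60) − (+3.36)·(-15)] / 2175 = -0.03007
∂d/∂y = [(-50)·(+3.36) − (-55)·(+1.93)] / 2175 = -0.02844
Steepest decrease is along −∇f = (+0.03007 E, +0.02844 N) → northeast.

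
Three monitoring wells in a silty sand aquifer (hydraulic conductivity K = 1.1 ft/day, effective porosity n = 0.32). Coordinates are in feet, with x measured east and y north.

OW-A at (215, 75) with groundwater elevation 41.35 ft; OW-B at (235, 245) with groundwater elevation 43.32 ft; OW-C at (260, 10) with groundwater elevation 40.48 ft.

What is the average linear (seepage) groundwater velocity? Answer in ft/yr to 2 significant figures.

With h = a·x + b·y + c and OW-A as origin, the differences give:
  20·a + 170·b = +1.97
  45·a + (-65)·b = -0.87
Eliminate b (×(-65) and ×170, subtract): -8950·a = 19.850 → a = ∂h/∂x = -0.002218
Back-substitute: b = ∂h/∂y = +0.01185.
|∇h| = √(-0.002218² + 0.01185²) = 0.01206
Seepage velocity v = K·i/n = 1.1 × 0.01206 / 0.32 = 0.04146 ft/day = 15.14 ft/yr.

15 ft/yr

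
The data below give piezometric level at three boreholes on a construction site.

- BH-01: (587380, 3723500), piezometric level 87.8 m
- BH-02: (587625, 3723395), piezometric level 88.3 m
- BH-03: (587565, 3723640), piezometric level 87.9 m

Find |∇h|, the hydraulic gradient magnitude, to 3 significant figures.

Differences from BH-01: to BH-02 (Δx, Δy, Δh) = (245, -105, +0.5); to BH-03 = (185, 140, +0.1).
Solve a·Δx + b·Δy = Δh: det = 245·140 − 185·(-105) = 53725.
∂h/∂x = [(+0.5)·140 − (+0.1)·(-105)] / 53725 = +0.001498
∂h/∂y = [245·(+0.1) − 185·(+0.5)] / 53725 = -0.001266
|∇h| = √(0.001498² + -0.001266²) = 0.001961

0.00196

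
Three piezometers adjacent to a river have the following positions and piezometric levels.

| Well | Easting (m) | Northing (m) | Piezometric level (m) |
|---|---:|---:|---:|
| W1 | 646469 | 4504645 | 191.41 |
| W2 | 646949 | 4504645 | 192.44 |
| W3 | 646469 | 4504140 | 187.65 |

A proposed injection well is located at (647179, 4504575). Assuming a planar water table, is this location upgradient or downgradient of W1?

∂h/∂x = (192.44 − 191.41) / (646949 − 646469) = +0.002146
∂h/∂y = (187.65 − 191.41) / (4504140 − 4504645) = +0.007446
Head at (647179, 4504575) = 191.41 + (+0.002146)·(710) + (+0.007446)·(-70) = 192.41 m.
That is higher than the 191.41 m at W1, so the point is upgradient.

upgradient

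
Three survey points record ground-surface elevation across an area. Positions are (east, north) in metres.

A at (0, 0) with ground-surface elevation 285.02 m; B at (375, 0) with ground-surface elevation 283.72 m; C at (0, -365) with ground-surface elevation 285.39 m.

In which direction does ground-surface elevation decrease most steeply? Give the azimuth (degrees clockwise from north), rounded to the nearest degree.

∂z/∂x = (283.72 − 285.02) / (375 − 0) = -0.003467
∂z/∂y = (285.39 − 285.02) / (-365 − 0) = -0.001014
Steepest decrease is along −∇f: components (+0.003467 E, +0.001014 N).
Azimuth = atan2(+0.003467, +0.001014) = 73.7° ≈ 074°.

074°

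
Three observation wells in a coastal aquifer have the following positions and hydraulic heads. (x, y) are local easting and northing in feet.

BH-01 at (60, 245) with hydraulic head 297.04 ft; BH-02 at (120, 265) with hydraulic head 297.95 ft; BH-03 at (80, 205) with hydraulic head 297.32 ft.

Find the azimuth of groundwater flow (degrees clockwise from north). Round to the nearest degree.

Three-point gradient (reference BH-01): Δ to BH-02 = (60, 20, +0.91), Δ to BH-03 = (20, -40, +0.28).
∂h/∂x = +0.01500, ∂h/∂y = +0.0005000 (det = -2800).
Flow direction (−∇h) has components (-0.01500 E, -0.0005000 N).
Azimuth = atan2(E, N) = atan2(-0.01500, -0.0005000) = 268.1° ≈ 268°.

268°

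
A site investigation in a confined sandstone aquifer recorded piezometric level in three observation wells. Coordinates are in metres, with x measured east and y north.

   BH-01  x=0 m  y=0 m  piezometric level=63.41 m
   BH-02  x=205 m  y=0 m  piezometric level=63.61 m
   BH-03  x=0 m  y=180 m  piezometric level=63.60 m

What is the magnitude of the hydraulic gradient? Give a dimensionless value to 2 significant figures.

0.0014

∂h/∂x = (63.61 − 63.41) / (205 − 0) = +0.0009756
∂h/∂y = (63.60 − 63.41) / (180 − 0) = +0.001056
|∇h| = √(0.0009756² + 0.001056²) = 0.001438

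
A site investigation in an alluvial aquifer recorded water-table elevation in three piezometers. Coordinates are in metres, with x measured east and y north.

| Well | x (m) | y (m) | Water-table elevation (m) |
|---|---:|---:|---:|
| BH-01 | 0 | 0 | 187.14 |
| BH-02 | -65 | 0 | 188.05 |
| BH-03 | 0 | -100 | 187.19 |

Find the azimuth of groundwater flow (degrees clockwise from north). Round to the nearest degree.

088°

∂h/∂x = (188.05 − 187.14) / (-65 − 0) = -0.01400
∂h/∂y = (187.19 − 187.14) / (-100 − 0) = -0.0005000
Flow direction (−∇h) has components (+0.01400 E, +0.0005000 N).
Azimuth = atan2(E, N) = atan2(+0.01400, +0.0005000) = 88.0° ≈ 088°.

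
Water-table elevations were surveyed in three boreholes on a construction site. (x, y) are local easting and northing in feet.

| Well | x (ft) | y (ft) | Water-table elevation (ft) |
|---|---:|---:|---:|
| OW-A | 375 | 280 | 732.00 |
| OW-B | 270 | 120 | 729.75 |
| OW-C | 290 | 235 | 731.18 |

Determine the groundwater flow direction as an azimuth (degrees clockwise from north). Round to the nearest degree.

With h = a·x + b·y + c and OW-A as origin, the differences give:
  (-105)·a + (-160)·b = -2.25
  (-85)·a + (-45)·b = -0.82
Eliminate b (×(-45) and ×(-160), subtract): -8875·a = -29.950 → a = ∂h/∂x = +0.003375
Back-substitute: b = ∂h/∂y = +0.01185.
Flow direction (−∇h) has components (-0.003375 E, -0.01185 N).
Azimuth = atan2(E, N) = atan2(-0.003375, -0.01185) = 195.9° ≈ 196°.

196°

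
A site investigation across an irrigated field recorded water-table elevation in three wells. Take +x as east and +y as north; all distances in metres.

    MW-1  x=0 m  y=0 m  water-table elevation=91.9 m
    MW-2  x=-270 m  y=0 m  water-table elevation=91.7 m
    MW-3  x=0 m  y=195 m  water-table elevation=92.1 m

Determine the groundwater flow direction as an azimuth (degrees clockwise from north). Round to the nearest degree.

∂h/∂x = (91.7 − 91.9) / (-270 − 0) = +0.0007407
∂h/∂y = (92.1 − 91.9) / (195 − 0) = +0.001026
Flow direction (−∇h) has components (-0.0007407 E, -0.001026 N).
Azimuth = atan2(E, N) = atan2(-0.0007407, -0.001026) = 215.8° ≈ 216°.

216°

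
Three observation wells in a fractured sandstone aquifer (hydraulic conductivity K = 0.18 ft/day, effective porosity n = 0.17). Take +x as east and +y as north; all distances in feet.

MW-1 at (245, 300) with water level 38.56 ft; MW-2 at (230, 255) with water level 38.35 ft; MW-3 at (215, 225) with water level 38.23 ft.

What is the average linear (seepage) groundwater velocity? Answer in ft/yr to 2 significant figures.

Differences from MW-1: to MW-2 (Δx, Δy, Δh) = (-15, -45, -0.21); to MW-3 = (-30, -75, -0.33).
Solve a·Δx + b·Δy = Δh: det = (-15)·(-75) − (-30)·(-45) = -225.
∂h/∂x = [(-0.21)·(-75) − (-0.33)·(-45)] / -225 = -0.004000
∂h/∂y = [(-15)·(-0.33) − (-30)·(-0.21)] / -225 = +0.006000
|∇h| = √(-0.004000² + 0.006000²) = 0.007211
Seepage velocity v = K·i/n = 0.18 × 0.007211 / 0.17 = 0.007635 ft/day = 2.789 ft/yr.

2.8 ft/yr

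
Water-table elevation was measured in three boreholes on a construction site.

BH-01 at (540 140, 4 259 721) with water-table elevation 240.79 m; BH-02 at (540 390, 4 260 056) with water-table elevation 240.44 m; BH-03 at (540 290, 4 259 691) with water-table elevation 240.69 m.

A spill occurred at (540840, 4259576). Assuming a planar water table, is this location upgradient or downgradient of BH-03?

downgradient

With h = a·x + b·y + c and BH-01 as origin, the differences give:
  250·a + 335·b = -0.35
  150·a + (-30)·b = -0.10
Eliminate b (×(-30) and ×335, subtract): -57750·a = 44.000 → a = ∂h/∂x = -0.0007619
Back-substitute: b = ∂h/∂y = -0.0004762.
Head at (540840, 4259576) = 240.79 + (-0.0007619)·(700) + (-0.0004762)·(-145) = 240.33 m.
That is lower than the 240.69 m at BH-03, so the point is downgradient.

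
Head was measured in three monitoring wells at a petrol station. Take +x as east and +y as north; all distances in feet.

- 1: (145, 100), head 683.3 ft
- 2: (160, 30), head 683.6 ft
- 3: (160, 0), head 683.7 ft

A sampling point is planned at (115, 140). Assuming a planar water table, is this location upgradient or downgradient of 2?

Differences from 1: to 2 (Δx, Δy, Δh) = (15, -70, +0.3); to 3 = (15, -100, +0.4).
Solve a·Δx + b·Δy = Δh: det = 15·(-100) − 15·(-70) = -450.
∂h/∂x = [(+0.3)·(-100) − (+0.4)·(-70)] / -450 = +0.004444
∂h/∂y = [15·(+0.4) − 15·(+0.3)] / -450 = -0.003333
Head at (115, 140) = 683.3 + (+0.004444)·(-30) + (-0.003333)·(40) = 683.03 ft.
That is lower than the 683.6 ft at 2, so the point is downgradient.

downgradient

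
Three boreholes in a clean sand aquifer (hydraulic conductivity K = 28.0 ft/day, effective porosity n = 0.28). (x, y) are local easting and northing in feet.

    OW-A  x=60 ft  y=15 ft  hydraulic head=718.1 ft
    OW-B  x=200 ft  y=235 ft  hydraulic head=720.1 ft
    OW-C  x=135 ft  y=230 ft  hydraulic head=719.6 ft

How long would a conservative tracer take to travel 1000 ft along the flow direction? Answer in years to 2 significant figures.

With h = a·x + b·y + c and OW-A as origin, the differences give:
  140·a + 220·b = +2.0
  75·a + 215·b = +1.5
Eliminate b (×215 and ×220, subtract): 13600·a = 100.00 → a = ∂h/∂x = +0.007353
Back-substitute: b = ∂h/∂y = +0.004412.
|∇h| = √(0.007353² + 0.004412²) = 0.008575
Seepage velocity v = K·i/n = 28.0 × 0.008575 / 0.28 = 0.8575 ft/day.
t = 1000 / 0.8575 = 1166 days = 3.19 years.

3.2 years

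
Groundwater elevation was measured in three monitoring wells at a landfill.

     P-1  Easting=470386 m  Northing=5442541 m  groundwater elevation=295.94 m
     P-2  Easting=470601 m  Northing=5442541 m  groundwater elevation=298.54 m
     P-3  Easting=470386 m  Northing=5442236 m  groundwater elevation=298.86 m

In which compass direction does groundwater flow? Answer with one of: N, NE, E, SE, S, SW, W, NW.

NW

∂h/∂x = (298.54 − 295.94) / (470601 − 470386) = +0.01209
∂h/∂y = (298.86 − 295.94) / (5442236 − 5442541) = -0.009574
Flow = −∇h = (-0.01209 east, +0.009574 north), which points northwest.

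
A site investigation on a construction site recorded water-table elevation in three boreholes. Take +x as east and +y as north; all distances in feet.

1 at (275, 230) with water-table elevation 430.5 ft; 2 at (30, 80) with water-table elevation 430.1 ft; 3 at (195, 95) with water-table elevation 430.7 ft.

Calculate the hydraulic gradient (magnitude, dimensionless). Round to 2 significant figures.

0.0055

Differences from 1: to 2 (Δx, Δy, Δh) = (-245, -150, -0.4); to 3 = (-80, -135, +0.2).
Determinant of the coordinate differences = (-245)·(-135) − (-80)·(-150) = 21075.
∂h/∂x = [(-0.4)·(-135) − (+0.2)·(-150)] / 21075 = +0.003986
∂h/∂y = [(-245)·(+0.2) − (-80)·(-0.4)] / 21075 = -0.003843
|∇h| = √(0.003986² + -0.003843²) = 0.005537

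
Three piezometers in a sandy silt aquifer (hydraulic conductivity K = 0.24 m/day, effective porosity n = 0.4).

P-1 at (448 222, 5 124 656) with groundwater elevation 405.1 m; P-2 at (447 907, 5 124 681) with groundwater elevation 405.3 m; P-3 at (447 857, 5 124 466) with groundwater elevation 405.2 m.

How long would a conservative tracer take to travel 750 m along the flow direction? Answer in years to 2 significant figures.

4100 years

Three-point gradient (reference P-1): Δ to P-2 = (-315, 25, +0.2), Δ to P-3 = (-365, -190, +0.1).
∂h/∂x = -0.0005872, ∂h/∂y = +0.0006017 (det = 68975).
|∇h| = √(-0.0005872² + 0.0006017²) = 0.0008407
Seepage velocity v = K·i/n = 0.24 × 0.0008407 / 0.4 = 0.0005044 m/day.
t = 750 / 0.0005044 = 1.487e+06 days = 4.07e+03 years.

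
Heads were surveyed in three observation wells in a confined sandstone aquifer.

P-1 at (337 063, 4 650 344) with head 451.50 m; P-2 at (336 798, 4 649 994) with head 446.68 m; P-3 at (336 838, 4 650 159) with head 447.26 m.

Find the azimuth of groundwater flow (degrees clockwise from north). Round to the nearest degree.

With h = a·x + b·y + c and P-1 as origin, the differences give:
  (-265)·a + (-350)·b = -4.82
  (-225)·a + (-185)·b = -4.24
Eliminate b (×(-185) and ×(-350), subtract): -29725·a = -592.300 → a = ∂h/∂x = +0.01993
Back-substitute: b = ∂h/∂y = -0.001315.
Flow direction (−∇h) has components (-0.01993 E, +0.001315 N).
Azimuth = atan2(E, N) = atan2(-0.01993, +0.001315) = 273.8° ≈ 274°.

274°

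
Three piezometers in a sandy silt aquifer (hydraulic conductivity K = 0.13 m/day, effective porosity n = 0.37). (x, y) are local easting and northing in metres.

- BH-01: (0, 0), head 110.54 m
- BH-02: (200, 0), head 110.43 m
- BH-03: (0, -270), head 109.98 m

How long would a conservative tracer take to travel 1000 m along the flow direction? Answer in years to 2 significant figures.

3600 years

∂h/∂x = (110.43 − 110.54) / (200 − 0) = -0.0005500
∂h/∂y = (109.98 − 110.54) / (-270 − 0) = +0.002074
|∇h| = √(-0.0005500² + 0.002074²) = 0.002146
Seepage velocity v = K·i/n = 0.13 × 0.002146 / 0.37 = 0.000754 m/day.
t = 1000 / 0.000754 = 1.326e+06 days = 3.63e+03 years.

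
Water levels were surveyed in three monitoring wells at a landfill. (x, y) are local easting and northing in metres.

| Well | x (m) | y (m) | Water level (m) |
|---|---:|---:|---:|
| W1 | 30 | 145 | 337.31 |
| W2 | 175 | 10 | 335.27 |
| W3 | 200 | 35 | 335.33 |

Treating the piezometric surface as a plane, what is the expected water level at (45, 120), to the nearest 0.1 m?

337.0 m

Taking W1 as reference: W2−W1 = (145, -135, -2.04); W3−W1 = (170, -110, -1.98).
Determinant of the coordinate differences = 145·(-110) − 170·(-135) = 7000.
∂h/∂x = [(-2.04)·(-110) − (-1.98)·(-135)] / 7000 = -0.006129
∂h/∂y = [145·(-1.98) − 170·(-2.04)] / 7000 = +0.008529
h(45, 120) = 337.31 + (-0.006129)·(15) + (+0.008529)·(-25) = 337.31 -0.092 -0.213 = 337.005 m.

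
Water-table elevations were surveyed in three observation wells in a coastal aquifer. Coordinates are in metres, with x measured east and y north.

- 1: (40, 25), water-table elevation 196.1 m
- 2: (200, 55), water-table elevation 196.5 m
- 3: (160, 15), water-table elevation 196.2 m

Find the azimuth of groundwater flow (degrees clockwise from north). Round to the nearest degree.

Three-point gradient (reference 1): Δ to 2 = (160, 30, +0.4), Δ to 3 = (120, -10, +0.1).
∂h/∂x = +0.001346, ∂h/∂y = +0.006154 (det = -5200).
Flow direction (−∇h) has components (-0.001346 E, -0.006154 N).
Azimuth = atan2(E, N) = atan2(-0.001346, -0.006154) = 192.3° ≈ 192°.

192°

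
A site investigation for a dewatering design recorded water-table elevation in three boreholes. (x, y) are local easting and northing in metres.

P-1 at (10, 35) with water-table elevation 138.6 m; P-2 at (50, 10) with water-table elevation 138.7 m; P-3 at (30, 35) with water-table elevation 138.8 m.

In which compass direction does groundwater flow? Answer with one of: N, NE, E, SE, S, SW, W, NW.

With h = a·x + b·y + c and P-1 as origin, the differences give:
  40·a + (-25)·b = +0.1
  20·a + 0·b = +0.2
Eliminate b (×0 and ×(-25), subtract): 500·a = 5.00 → a = ∂h/∂x = +0.01000
Back-substitute: b = ∂h/∂y = +0.01200.
Flow = −∇h = (-0.01000 east, -0.01200 north), which points southwest.

SW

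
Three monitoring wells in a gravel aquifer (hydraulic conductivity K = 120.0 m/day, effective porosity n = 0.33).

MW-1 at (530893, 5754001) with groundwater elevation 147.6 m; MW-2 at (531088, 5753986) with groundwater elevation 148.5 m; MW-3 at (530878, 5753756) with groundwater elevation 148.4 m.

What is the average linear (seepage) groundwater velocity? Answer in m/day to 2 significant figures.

2.0 m/day

Differences from MW-1: to MW-2 (Δx, Δy, Δh) = (195, -15, +0.9); to MW-3 = (-15, -245, +0.8).
Solve a·Δx + b·Δy = Δh: det = 195·(-245) − (-15)·(-15) = -48000.
∂h/∂x = [(+0.9)·(-245) − (+0.8)·(-15)] / -48000 = +0.004344
∂h/∂y = [195·(+0.8) − (-15)·(+0.9)] / -48000 = -0.003531
|∇h| = √(0.004344² + -0.003531²) = 0.005598
Seepage velocity v = K·i/n = 120.0 × 0.005598 / 0.33 = 2.036 m/day.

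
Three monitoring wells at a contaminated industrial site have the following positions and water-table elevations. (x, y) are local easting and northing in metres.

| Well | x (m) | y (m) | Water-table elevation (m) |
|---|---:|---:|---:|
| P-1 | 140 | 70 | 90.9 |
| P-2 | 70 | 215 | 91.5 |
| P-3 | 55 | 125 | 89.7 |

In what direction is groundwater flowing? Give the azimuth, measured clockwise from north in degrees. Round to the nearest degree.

237°

Differences from P-1: to P-2 (Δx, Δy, Δh) = (-70, 145, +0.6); to P-3 = (-85, 55, -1.2).
Solve a·Δx + b·Δy = Δh: det = (-70)·55 − (-85)·145 = 8475.
∂h/∂x = [(+0.6)·55 − (-1.2)·145] / 8475 = +0.02442
∂h/∂y = [(-70)·(-1.2) − (-85)·(+0.6)] / 8475 = +0.01593
Flow direction (−∇h) has components (-0.02442 E, -0.01593 N).
Azimuth = atan2(E, N) = atan2(-0.02442, -0.01593) = 236.9° ≈ 237°.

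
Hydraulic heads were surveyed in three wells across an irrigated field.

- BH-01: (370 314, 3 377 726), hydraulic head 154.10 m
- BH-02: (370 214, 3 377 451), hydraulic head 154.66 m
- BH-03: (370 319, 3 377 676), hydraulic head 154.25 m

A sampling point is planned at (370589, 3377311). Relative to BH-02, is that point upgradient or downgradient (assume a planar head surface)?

upgradient

Differences from BH-01: to BH-02 (Δx, Δy, Δh) = (-100, -275, +0.56); to BH-03 = (5, -50, +0.15).
Solve a·Δx + b·Δy = Δh: det = (-100)·(-50) − 5·(-275) = 6375.
∂h/∂x = [(+0.56)·(-50) − (+0.15)·(-275)] / 6375 = +0.002078
∂h/∂y = [(-100)·(+0.15) − 5·(+0.56)] / 6375 = -0.002792
Head at (370589, 3377311) = 154.10 + (+0.002078)·(275) + (-0.002792)·(-415) = 155.83 m.
That is higher than the 154.66 m at BH-02, so the point is upgradient.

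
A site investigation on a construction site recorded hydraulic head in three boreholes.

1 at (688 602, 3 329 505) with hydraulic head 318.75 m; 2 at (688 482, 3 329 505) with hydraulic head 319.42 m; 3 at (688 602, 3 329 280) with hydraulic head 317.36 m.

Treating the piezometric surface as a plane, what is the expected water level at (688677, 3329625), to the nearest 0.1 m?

∂h/∂x = (319.42 − 318.75) / (688482 − 688602) = -0.005583
∂h/∂y = (317.36 − 318.75) / (3329280 − 3329505) = +0.006178
h(688677, 3329625) = 318.75 + (-0.005583)·(75) + (+0.006178)·(120) = 318.75 -0.419 +0.741 = 319.073 m.

319.1 m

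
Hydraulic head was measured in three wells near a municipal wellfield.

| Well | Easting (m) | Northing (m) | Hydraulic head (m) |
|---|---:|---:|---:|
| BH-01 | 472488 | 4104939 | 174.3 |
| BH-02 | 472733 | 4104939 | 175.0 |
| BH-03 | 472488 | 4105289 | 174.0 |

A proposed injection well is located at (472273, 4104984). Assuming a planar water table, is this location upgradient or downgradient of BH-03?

∂h/∂x = (175.0 − 174.3) / (472733 − 472488) = +0.002857
∂h/∂y = (174.0 − 174.3) / (4105289 − 4104939) = -0.0008571
Head at (472273, 4104984) = 174.3 + (+0.002857)·(-215) + (-0.0008571)·(45) = 173.65 m.
That is lower than the 174.0 m at BH-03, so the point is downgradient.

downgradient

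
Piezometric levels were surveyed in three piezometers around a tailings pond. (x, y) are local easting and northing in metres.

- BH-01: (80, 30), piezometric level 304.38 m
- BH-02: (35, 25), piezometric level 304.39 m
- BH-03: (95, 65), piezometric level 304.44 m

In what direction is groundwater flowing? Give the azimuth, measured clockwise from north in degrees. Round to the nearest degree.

167°

Three-point gradient (reference BH-01): Δ to BH-02 = (-45, -5, +0.01), Δ to BH-03 = (15, 35, +0.06).
∂h/∂x = -0.0004333, ∂h/∂y = +0.001900 (det = -1500).
Flow direction (−∇h) has components (+0.0004333 E, -0.001900 N).
Azimuth = atan2(E, N) = atan2(+0.0004333, -0.001900) = 167.2° ≈ 167°.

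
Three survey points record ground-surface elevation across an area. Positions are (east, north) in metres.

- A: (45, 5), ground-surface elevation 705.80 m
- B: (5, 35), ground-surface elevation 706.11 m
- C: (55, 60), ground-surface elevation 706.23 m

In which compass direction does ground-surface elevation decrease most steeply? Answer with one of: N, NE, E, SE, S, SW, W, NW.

Taking A as reference: B−A = (-40, 30, +0.31); C−A = (10, 55, +0.43).
Solve a·Δx + b·Δy = Δz: det = (-40)·55 − 10·30 = -2500.
∂z/∂x = [(+0.31)·55 − (+0.43)·30] / -2500 = -0.001660
∂z/∂y = [(-40)·(+0.43) − 10·(+0.31)] / -2500 = +0.008120
Steepest decrease is along −∇f = (+0.001660 E, -0.008120 N) → south.

S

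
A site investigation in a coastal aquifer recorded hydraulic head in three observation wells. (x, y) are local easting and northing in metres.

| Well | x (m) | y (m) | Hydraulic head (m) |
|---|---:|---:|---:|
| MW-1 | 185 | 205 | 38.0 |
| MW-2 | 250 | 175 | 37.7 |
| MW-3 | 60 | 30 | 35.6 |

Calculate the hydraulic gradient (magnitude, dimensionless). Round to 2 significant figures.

With h = a·x + b·y + c and MW-1 as origin, the differences give:
  65·a + (-30)·b = -0.3
  (-125)·a + (-175)·b = -2.4
Eliminate b (×(-175) and ×(-30), subtract): -15125·a = -19.50 → a = ∂h/∂x = +0.001289
Back-substitute: b = ∂h/∂y = +0.01279.
|∇h| = √(0.001289² + 0.01279²) = 0.01285

0.013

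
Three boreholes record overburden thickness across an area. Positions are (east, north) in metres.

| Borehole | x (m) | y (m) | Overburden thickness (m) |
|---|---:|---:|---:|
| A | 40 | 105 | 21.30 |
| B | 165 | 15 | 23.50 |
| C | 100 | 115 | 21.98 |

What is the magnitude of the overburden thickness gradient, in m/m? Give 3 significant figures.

0.0144 m/m

Taking A as reference: B−A = (125, -90, +2.20); C−A = (60, 10, +0.68).
Solve a·Δx + b·Δy = Δd: det = 125·10 − 60·(-90) = 6650.
∂d/∂x = [(+2.20)·10 − (+0.68)·(-90)] / 6650 = +0.01251
∂d/∂y = [125·(+0.68) − 60·(+2.20)] / 6650 = -0.007068
|∇f| = √(0.01251² + -0.007068²) = 0.01437 m/m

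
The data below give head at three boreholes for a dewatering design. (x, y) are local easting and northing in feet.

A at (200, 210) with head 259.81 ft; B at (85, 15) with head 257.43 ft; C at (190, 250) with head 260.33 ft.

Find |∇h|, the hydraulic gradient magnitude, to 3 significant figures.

With h = a·x + b·y + c and A as origin, the differences give:
  (-115)·a + (-195)·b = -2.38
  (-10)·a + 40·b = +0.52
Eliminate b (×40 and ×(-195), subtract): -6550·a = 6.200 → a = ∂h/∂x = -0.0009466
Back-substitute: b = ∂h/∂y = +0.01276.
|∇h| = √(-0.0009466² + 0.01276²) = 0.0128

0.0128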